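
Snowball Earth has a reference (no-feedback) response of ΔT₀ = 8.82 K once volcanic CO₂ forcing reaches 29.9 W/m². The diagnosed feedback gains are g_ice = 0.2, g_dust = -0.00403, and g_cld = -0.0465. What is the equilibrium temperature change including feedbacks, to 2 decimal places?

Total gain g = 0.2 − 0.00403 − 0.0465 = 0.14947.
Amplification A = 1/(1 − 0.14947) = 1.176.
ΔT = 8.82 × 1.176 = 10.37 K.

10.37 K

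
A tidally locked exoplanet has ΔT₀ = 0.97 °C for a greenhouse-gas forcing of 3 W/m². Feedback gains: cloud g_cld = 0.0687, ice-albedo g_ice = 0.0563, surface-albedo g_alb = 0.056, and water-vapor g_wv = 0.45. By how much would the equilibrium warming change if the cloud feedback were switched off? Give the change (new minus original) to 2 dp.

Original: g = 0.631, ΔT = 0.97/(1−0.631) = 2.6287 °C.
Without cloud: g' = 0.5623, ΔT' = 0.97/(1−0.5623) = 2.2161 °C.
Change = 2.2161 − 2.6287 = -0.41 °C.

-0.41 °C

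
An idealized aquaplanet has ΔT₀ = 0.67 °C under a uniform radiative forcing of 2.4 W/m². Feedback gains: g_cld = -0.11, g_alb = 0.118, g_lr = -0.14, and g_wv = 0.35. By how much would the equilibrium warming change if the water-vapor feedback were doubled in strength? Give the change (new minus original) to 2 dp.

Original: g = 0.218, ΔT = 0.67/(1−0.218) = 0.8568 °C.
With doubled water-vapor: g' = 0.568, ΔT' = 0.67/(1−0.568) = 1.5509 °C.
Change = 1.5509 − 0.8568 = 0.69 °C.

0.69 °C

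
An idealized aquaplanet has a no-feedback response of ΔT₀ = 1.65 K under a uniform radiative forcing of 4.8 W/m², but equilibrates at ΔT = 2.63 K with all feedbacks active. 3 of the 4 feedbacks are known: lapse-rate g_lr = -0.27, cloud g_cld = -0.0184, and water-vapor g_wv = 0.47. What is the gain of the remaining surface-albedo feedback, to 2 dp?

Amplification A = ΔT/ΔT₀ = 2.63/1.65 = 1.594.
Total gain g = 1 − 1/A = 1 − 1/1.594 = 0.3726.
Known gains sum to -0.27 − 0.0184 + 0.47 = 0.1816.
g_alb = 0.3726 − 0.1816 = 0.19.

0.19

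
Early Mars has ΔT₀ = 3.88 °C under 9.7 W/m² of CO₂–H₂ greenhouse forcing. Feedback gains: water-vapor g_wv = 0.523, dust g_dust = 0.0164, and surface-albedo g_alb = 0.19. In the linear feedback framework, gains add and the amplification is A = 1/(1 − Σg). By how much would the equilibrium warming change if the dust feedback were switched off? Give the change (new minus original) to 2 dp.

Original: g = 0.7294, ΔT = 3.88/(1−0.7294) = 14.3385 °C.
Without dust: g' = 0.713, ΔT' = 3.88/(1−0.713) = 13.5192 °C.
Change = 13.5192 − 14.3385 = -0.82 °C.

-0.82 °C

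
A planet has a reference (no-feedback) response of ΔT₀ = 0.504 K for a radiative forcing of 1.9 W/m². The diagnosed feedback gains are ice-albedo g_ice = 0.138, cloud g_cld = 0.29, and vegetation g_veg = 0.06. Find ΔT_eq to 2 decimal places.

Total gain g = 0.138 + 0.29 + 0.06 = 0.488.
Amplification A = 1/(1 − 0.488) = 1.953.
ΔT = 0.504 × 1.953 = 0.98 K.

0.98 K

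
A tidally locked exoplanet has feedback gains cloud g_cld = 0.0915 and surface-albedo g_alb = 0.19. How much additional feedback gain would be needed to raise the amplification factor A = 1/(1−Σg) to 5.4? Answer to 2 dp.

Current total gain = 0.2815.
Target gain for A = 5.4: g* = 1 − 1/5.4 = 0.8148.
Additional gain needed = 0.8148 − 0.2815 = 0.53.

0.53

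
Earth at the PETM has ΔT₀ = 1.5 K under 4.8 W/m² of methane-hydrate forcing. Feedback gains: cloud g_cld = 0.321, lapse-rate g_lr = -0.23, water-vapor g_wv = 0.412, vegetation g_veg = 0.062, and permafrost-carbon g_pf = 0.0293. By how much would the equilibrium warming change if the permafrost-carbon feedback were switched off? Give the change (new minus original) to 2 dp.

Original: g = 0.5943, ΔT = 1.5/(1−0.5943) = 3.6973 K.
Without permafrost-carbon: g' = 0.565, ΔT' = 1.5/(1−0.565) = 3.4483 K.
Change = 3.4483 − 3.6973 = -0.25 K.

-0.25 K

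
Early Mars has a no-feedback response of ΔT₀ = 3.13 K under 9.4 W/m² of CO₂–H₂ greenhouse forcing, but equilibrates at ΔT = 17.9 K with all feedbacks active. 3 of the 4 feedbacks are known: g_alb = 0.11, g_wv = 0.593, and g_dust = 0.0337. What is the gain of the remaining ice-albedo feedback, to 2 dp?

0.09

Amplification A = ΔT/ΔT₀ = 17.9/3.13 = 5.719.
Total gain g = 1 − 1/A = 1 − 1/5.719 = 0.8251.
Known gains sum to 0.11 + 0.593 + 0.0337 = 0.7367.
g_ice = 0.8251 − 0.7367 = 0.09.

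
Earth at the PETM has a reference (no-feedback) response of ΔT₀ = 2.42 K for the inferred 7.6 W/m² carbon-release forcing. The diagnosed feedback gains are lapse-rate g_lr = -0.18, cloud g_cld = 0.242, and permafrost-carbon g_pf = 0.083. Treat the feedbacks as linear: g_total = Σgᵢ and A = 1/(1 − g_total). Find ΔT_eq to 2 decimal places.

2.83 K

Total gain g = -0.18 + 0.242 + 0.083 = 0.145.
Amplification A = 1/(1 − 0.145) = 1.17.
ΔT = 2.42 × 1.17 = 2.83 K.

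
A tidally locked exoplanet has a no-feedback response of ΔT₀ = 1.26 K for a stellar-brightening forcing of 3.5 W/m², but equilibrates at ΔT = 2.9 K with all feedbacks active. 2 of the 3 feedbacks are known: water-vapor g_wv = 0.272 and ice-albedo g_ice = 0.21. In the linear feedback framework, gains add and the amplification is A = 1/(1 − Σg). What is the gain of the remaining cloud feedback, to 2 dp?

Amplification A = ΔT/ΔT₀ = 2.9/1.26 = 2.302.
Total gain g = 1 − 1/A = 1 − 1/2.302 = 0.5656.
Known gains sum to 0.272 + 0.21 = 0.482.
g_cld = 0.5656 − 0.482 = 0.08.

0.08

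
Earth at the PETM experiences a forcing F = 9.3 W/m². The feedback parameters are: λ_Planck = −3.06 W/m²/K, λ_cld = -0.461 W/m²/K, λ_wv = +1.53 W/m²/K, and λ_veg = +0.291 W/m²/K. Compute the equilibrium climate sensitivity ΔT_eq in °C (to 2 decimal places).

Net feedback parameter λ = (−3.06) + (-0.461) + (+1.53) + (+0.291) = -1.7 W/m²/K.
ΔT = −F/λ = −9.3/(-1.7) = 5.47 °C.

5.47 °C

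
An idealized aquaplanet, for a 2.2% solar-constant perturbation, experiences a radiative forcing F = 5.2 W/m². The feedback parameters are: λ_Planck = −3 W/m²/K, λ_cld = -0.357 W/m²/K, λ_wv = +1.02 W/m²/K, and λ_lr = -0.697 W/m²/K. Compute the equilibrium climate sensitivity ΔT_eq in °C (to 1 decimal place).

1.7 °C

Net feedback parameter λ = (−3) + (-0.357) + (+1.02) + (-0.697) = -3.034 W/m²/K.
ΔT = −F/λ = −5.2/(-3.034) = 1.7 °C.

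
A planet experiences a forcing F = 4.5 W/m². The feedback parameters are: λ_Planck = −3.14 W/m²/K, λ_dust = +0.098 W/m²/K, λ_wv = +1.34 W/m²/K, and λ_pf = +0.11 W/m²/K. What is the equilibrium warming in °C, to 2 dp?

Net feedback parameter λ = (−3.14) + (+0.098) + (+1.34) + (+0.11) = -1.592 W/m²/K.
ΔT = −F/λ = −4.5/(-1.592) = 2.83 °C.

2.83 °C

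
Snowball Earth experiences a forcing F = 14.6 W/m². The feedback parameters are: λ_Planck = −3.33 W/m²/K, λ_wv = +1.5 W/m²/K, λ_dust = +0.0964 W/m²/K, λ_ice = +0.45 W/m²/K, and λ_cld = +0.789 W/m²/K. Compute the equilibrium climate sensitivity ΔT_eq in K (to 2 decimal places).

Net feedback parameter λ = (−3.33) + (+1.5) + (+0.0964) + (+0.45) + (+0.789) = -0.4946 W/m²/K.
ΔT = −F/λ = −14.6/(-0.4946) = 29.52 K.

29.52 K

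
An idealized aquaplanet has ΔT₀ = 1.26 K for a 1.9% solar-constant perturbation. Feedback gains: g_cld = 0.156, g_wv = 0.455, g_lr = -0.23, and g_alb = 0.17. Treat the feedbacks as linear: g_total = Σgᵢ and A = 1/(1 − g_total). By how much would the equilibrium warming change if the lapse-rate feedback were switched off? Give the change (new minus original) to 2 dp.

2.95 K

Original: g = 0.551, ΔT = 1.26/(1−0.551) = 2.8062 K.
Without lapse-rate: g' = 0.781, ΔT' = 1.26/(1−0.781) = 5.7534 K.
Change = 5.7534 − 2.8062 = 2.95 K.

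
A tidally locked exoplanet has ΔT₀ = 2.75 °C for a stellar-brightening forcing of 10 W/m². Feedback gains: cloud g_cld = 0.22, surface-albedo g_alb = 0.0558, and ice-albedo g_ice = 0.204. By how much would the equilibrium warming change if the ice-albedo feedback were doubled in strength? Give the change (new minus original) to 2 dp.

Original: g = 0.4798, ΔT = 2.75/(1−0.4798) = 5.2864 °C.
With doubled ice-albedo: g' = 0.6838, ΔT' = 2.75/(1−0.6838) = 8.6970 °C.
Change = 8.6970 − 5.2864 = 3.41 °C.

3.41 °C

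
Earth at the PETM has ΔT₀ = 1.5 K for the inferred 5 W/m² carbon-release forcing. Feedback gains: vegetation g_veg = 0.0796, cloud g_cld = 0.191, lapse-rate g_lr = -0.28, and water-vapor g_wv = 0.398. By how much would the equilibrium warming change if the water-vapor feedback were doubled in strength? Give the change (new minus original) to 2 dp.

Original: g = 0.3886, ΔT = 1.5/(1−0.3886) = 2.4534 K.
With doubled water-vapor: g' = 0.7866, ΔT' = 1.5/(1−0.7866) = 7.0291 K.
Change = 7.0291 − 2.4534 = 4.58 K.

4.58 K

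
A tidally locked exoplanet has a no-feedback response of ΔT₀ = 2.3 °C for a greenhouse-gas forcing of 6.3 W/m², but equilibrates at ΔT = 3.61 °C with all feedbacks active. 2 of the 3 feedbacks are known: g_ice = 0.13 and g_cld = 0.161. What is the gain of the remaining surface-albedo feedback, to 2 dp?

Amplification A = ΔT/ΔT₀ = 3.61/2.3 = 1.57.
Total gain g = 1 − 1/A = 1 − 1/1.57 = 0.3631.
Known gains sum to 0.13 + 0.161 = 0.291.
g_alb = 0.3631 − 0.291 = 0.07.

0.07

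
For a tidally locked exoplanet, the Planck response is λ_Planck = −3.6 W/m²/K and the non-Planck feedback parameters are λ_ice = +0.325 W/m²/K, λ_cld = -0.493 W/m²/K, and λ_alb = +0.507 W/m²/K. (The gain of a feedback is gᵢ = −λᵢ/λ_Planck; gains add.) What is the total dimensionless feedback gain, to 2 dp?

Convert to gains: g_ice = 0.325/3.6 = 0.09028; g_cld = -0.493/3.6 = -0.1369; g_alb = 0.507/3.6 = 0.1408.
Total gain g = 0.09418.

0.09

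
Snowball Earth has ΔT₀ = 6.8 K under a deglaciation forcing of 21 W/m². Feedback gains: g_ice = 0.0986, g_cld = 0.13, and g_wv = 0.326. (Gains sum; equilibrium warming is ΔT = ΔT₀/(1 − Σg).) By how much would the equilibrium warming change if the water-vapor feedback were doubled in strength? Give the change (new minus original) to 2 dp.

41.68 K

Original: g = 0.5546, ΔT = 6.8/(1−0.5546) = 15.2672 K.
With doubled water-vapor: g' = 0.8806, ΔT' = 6.8/(1−0.8806) = 56.9514 K.
Change = 56.9514 − 15.2672 = 41.68 K.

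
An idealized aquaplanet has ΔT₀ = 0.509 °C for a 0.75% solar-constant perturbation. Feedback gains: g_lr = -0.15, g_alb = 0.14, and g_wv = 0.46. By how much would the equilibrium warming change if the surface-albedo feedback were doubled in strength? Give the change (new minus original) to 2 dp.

0.32 °C

Original: g = 0.45, ΔT = 0.509/(1−0.45) = 0.9255 °C.
With doubled surface-albedo: g' = 0.59, ΔT' = 0.509/(1−0.59) = 1.2415 °C.
Change = 1.2415 − 0.9255 = 0.32 °C.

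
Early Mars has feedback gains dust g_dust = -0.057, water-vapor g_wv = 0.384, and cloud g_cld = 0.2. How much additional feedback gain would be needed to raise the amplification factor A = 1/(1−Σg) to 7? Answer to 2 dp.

0.33

Current total gain = 0.527.
Target gain for A = 7: g* = 1 − 1/7 = 0.8571.
Additional gain needed = 0.8571 − 0.527 = 0.33.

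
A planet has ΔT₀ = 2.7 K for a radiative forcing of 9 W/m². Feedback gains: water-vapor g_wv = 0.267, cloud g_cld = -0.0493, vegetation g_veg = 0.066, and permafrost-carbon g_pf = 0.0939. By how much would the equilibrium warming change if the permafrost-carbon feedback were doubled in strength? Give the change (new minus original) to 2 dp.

0.77 K

Original: g = 0.3776, ΔT = 2.7/(1−0.3776) = 4.3380 K.
With doubled permafrost-carbon: g' = 0.4715, ΔT' = 2.7/(1−0.4715) = 5.1088 K.
Change = 5.1088 − 4.3380 = 0.77 K.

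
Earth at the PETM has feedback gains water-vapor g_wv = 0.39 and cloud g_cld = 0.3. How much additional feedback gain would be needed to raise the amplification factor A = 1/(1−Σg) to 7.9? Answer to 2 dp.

Current total gain = 0.69.
Target gain for A = 7.9: g* = 1 − 1/7.9 = 0.8734.
Additional gain needed = 0.8734 − 0.69 = 0.18.

0.18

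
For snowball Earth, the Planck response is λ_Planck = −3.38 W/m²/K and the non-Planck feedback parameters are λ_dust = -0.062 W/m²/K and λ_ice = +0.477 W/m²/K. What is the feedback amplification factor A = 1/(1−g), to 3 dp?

Convert to gains: g_dust = -0.062/3.38 = -0.01834; g_ice = 0.477/3.38 = 0.1411.
Total gain g = 0.12276.
A = 1/(1 − 0.12276) = 1.140.

1.140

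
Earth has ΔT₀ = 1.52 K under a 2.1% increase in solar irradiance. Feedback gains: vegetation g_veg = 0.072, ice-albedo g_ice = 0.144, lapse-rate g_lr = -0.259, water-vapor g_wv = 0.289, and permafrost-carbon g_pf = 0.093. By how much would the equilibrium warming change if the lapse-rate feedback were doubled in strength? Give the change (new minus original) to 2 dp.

-0.65 K

Original: g = 0.339, ΔT = 1.52/(1−0.339) = 2.2995 K.
With doubled lapse-rate: g' = 0.08, ΔT' = 1.52/(1−0.08) = 1.6522 K.
Change = 1.6522 − 2.2995 = -0.65 K.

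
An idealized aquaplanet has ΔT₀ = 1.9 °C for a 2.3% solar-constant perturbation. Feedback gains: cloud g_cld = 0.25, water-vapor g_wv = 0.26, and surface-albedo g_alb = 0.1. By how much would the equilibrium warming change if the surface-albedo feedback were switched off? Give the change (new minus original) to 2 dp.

Original: g = 0.61, ΔT = 1.9/(1−0.61) = 4.8718 °C.
Without surface-albedo: g' = 0.51, ΔT' = 1.9/(1−0.51) = 3.8776 °C.
Change = 3.8776 − 4.8718 = -0.99 °C.

-0.99 °C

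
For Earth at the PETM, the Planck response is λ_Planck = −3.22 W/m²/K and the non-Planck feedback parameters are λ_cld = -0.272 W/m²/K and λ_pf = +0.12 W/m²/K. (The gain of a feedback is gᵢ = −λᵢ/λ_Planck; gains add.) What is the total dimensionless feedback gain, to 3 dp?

Convert to gains: g_cld = -0.272/3.22 = -0.08447; g_pf = 0.12/3.22 = 0.03727.
Total gain g = -0.0472.

-0.047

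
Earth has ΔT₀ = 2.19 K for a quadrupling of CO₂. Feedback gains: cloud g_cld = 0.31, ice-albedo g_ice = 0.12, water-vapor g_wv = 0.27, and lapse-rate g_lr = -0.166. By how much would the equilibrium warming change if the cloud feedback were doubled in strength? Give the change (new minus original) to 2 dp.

9.34 K

Original: g = 0.534, ΔT = 2.19/(1−0.534) = 4.6996 K.
With doubled cloud: g' = 0.844, ΔT' = 2.19/(1−0.844) = 14.0385 K.
Change = 14.0385 − 4.6996 = 9.34 K.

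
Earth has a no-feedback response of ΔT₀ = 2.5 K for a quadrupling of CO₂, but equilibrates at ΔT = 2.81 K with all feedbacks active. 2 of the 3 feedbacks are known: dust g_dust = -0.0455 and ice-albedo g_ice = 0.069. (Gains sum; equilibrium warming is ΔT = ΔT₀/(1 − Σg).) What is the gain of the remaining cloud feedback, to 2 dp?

0.09

Amplification A = ΔT/ΔT₀ = 2.81/2.5 = 1.124.
Total gain g = 1 − 1/A = 1 − 1/1.124 = 0.1103.
Known gains sum to -0.0455 + 0.069 = 0.0235.
g_cld = 0.1103 − 0.0235 = 0.09.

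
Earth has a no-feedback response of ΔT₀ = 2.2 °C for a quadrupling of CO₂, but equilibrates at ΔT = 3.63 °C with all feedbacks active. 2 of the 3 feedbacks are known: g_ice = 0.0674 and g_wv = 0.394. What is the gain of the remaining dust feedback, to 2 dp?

-0.07

Amplification A = ΔT/ΔT₀ = 3.63/2.2 = 1.65.
Total gain g = 1 − 1/A = 1 − 1/1.65 = 0.3939.
Known gains sum to 0.0674 + 0.394 = 0.4614.
g_dust = 0.3939 − 0.4614 = -0.07.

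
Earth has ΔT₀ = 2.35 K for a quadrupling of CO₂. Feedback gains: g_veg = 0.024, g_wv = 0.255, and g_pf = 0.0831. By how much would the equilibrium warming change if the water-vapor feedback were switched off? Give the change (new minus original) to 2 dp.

-1.05 K

Original: g = 0.3621, ΔT = 2.35/(1−0.3621) = 3.6840 K.
Without water-vapor: g' = 0.1071, ΔT' = 2.35/(1−0.1071) = 2.6319 K.
Change = 2.6319 − 3.6840 = -1.05 K.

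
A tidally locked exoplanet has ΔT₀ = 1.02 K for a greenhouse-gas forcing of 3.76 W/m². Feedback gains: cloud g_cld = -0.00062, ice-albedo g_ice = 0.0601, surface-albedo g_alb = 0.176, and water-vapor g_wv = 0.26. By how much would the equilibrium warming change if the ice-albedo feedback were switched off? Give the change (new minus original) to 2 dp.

-0.22 K

Original: g = 0.49548, ΔT = 1.02/(1−0.49548) = 2.0217 K.
Without ice-albedo: g' = 0.43538, ΔT' = 1.02/(1−0.43538) = 1.8065 K.
Change = 1.8065 − 2.0217 = -0.22 K.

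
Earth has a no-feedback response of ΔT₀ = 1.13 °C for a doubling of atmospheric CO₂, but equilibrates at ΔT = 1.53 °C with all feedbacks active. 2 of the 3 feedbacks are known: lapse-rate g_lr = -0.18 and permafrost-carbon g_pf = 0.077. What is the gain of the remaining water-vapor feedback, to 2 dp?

Amplification A = ΔT/ΔT₀ = 1.53/1.13 = 1.354.
Total gain g = 1 − 1/A = 1 − 1/1.354 = 0.2614.
Known gains sum to -0.18 + 0.077 = -0.103.
g_wv = 0.2614 + 0.103 = 0.36.

0.36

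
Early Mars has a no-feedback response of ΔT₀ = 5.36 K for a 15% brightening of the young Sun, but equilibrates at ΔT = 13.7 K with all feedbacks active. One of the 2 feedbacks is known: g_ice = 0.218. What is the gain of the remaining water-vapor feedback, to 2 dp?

0.39

Amplification A = ΔT/ΔT₀ = 13.7/5.36 = 2.556.
Total gain g = 1 − 1/A = 1 − 1/2.556 = 0.6088.
The known gain is 0.218.
g_wv = 0.6088 − 0.218 = 0.39.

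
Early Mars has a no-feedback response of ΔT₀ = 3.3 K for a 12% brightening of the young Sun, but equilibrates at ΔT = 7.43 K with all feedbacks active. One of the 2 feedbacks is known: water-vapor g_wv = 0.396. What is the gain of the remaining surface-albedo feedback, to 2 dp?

0.16

Amplification A = ΔT/ΔT₀ = 7.43/3.3 = 2.252.
Total gain g = 1 − 1/A = 1 − 1/2.252 = 0.556.
The known gain is 0.396.
g_alb = 0.556 − 0.396 = 0.16.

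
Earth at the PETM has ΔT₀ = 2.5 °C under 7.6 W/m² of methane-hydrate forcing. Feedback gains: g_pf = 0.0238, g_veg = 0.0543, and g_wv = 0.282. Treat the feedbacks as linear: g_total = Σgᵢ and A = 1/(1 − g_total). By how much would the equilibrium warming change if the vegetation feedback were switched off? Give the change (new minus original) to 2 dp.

-0.31 °C

Original: g = 0.3601, ΔT = 2.5/(1−0.3601) = 3.9069 °C.
Without vegetation: g' = 0.3058, ΔT' = 2.5/(1−0.3058) = 3.6013 °C.
Change = 3.6013 − 3.9069 = -0.31 °C.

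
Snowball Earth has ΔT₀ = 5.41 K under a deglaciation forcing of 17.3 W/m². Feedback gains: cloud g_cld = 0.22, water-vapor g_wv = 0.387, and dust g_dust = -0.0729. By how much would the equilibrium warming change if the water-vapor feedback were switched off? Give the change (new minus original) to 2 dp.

Original: g = 0.5341, ΔT = 5.41/(1−0.5341) = 11.6119 K.
Without water-vapor: g' = 0.1471, ΔT' = 5.41/(1−0.1471) = 6.3431 K.
Change = 6.3431 − 11.6119 = -5.27 K.

-5.27 K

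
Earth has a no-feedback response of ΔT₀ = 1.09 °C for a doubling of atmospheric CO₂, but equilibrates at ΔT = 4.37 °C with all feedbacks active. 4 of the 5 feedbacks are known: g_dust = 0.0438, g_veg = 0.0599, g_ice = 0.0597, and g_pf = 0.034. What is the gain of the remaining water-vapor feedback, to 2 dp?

0.55

Amplification A = ΔT/ΔT₀ = 4.37/1.09 = 4.009.
Total gain g = 1 − 1/A = 1 − 1/4.009 = 0.7506.
Known gains sum to 0.0438 + 0.0599 + 0.0597 + 0.034 = 0.1974.
g_wv = 0.7506 − 0.1974 = 0.55.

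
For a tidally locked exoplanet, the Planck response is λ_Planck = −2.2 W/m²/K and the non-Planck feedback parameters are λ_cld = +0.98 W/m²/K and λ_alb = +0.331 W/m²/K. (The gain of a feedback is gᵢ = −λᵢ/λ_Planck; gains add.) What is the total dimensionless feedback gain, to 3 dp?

Convert to gains: g_cld = 0.98/2.2 = 0.4455; g_alb = 0.331/2.2 = 0.1505.
Total gain g = 0.596.

0.596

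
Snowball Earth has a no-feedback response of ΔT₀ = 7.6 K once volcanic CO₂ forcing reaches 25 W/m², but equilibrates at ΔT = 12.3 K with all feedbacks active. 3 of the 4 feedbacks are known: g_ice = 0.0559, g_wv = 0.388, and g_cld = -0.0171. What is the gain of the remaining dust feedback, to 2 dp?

-0.04

Amplification A = ΔT/ΔT₀ = 12.3/7.6 = 1.618.
Total gain g = 1 − 1/A = 1 − 1/1.618 = 0.382.
Known gains sum to 0.0559 + 0.388 − 0.0171 = 0.4268.
g_dust = 0.382 − 0.4268 = -0.04.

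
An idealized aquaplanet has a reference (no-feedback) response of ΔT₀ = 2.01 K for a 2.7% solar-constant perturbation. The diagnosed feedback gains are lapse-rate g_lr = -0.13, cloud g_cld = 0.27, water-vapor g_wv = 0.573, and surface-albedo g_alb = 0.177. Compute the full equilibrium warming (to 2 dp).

18.27 K

Total gain g = -0.13 + 0.27 + 0.573 + 0.177 = 0.89.
Amplification A = 1/(1 − 0.89) = 9.091.
ΔT = 2.01 × 9.091 = 18.27 K.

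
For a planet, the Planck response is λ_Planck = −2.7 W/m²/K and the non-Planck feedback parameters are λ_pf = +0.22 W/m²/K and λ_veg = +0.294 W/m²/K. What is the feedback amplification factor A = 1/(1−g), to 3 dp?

1.235

Convert to gains: g_pf = 0.22/2.7 = 0.08148; g_veg = 0.294/2.7 = 0.1089.
Total gain g = 0.19038.
A = 1/(1 − 0.19038) = 1.235.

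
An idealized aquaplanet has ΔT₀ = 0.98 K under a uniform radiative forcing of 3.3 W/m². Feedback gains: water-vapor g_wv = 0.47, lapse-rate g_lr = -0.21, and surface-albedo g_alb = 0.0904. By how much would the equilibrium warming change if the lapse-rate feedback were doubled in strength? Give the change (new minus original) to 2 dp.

Original: g = 0.3504, ΔT = 0.98/(1−0.3504) = 1.5086 K.
With doubled lapse-rate: g' = 0.1404, ΔT' = 0.98/(1−0.1404) = 1.1401 K.
Change = 1.1401 − 1.5086 = -0.37 K.

-0.37 K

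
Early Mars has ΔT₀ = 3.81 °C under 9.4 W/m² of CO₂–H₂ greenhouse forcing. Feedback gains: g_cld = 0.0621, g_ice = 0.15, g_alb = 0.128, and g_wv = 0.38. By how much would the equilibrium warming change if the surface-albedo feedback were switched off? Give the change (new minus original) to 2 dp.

-4.27 °C

Original: g = 0.7201, ΔT = 3.81/(1−0.7201) = 13.6120 °C.
Without surface-albedo: g' = 0.5921, ΔT' = 3.81/(1−0.5921) = 9.3405 °C.
Change = 9.3405 − 13.6120 = -4.27 °C.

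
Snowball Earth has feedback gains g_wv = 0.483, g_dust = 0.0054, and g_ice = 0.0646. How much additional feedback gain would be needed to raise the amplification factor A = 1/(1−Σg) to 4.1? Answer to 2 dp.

0.20

Current total gain = 0.553.
Target gain for A = 4.1: g* = 1 − 1/4.1 = 0.7561.
Additional gain needed = 0.7561 − 0.553 = 0.20.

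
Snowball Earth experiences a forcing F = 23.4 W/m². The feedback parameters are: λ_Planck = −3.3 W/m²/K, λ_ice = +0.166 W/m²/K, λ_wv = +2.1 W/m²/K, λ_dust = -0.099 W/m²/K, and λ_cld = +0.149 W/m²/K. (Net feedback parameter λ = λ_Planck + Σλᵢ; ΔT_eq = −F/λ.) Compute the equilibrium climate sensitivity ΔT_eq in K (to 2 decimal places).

23.78 K

Net feedback parameter λ = (−3.3) + (+0.166) + (+2.1) + (-0.099) + (+0.149) = -0.984 W/m²/K.
ΔT = −F/λ = −23.4/(-0.984) = 23.78 K.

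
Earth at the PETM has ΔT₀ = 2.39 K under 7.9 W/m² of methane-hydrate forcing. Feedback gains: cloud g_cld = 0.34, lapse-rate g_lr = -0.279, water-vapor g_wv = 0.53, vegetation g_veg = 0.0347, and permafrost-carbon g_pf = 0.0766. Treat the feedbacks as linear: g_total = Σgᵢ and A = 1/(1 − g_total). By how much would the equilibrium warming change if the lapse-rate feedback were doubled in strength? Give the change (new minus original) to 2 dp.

-3.88 K

Original: g = 0.7023, ΔT = 2.39/(1−0.7023) = 8.0282 K.
With doubled lapse-rate: g' = 0.4233, ΔT' = 2.39/(1−0.4233) = 4.1443 K.
Change = 4.1443 − 8.0282 = -3.88 K.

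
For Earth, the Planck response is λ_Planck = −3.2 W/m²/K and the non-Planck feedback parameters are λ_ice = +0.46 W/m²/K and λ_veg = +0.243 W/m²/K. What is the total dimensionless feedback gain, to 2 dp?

0.22

Convert to gains: g_ice = 0.46/3.2 = 0.1437; g_veg = 0.243/3.2 = 0.07594.
Total gain g = 0.21964.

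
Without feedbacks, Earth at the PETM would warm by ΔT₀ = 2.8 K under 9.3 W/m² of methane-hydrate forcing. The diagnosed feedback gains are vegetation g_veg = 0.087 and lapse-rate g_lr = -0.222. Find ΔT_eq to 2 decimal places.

2.47 K

Total gain g = 0.087 − 0.222 = -0.135.
Amplification A = 1/(1 + 0.135) = 0.8811.
ΔT = 2.8 × 0.8811 = 2.47 K.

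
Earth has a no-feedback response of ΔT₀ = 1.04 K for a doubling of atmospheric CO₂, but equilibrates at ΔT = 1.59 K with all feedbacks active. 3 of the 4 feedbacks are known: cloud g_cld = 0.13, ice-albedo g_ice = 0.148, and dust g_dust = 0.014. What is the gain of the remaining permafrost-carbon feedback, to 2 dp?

Amplification A = ΔT/ΔT₀ = 1.59/1.04 = 1.529.
Total gain g = 1 − 1/A = 1 − 1/1.529 = 0.346.
Known gains sum to 0.13 + 0.148 + 0.014 = 0.292.
g_pf = 0.346 − 0.292 = 0.05.

0.05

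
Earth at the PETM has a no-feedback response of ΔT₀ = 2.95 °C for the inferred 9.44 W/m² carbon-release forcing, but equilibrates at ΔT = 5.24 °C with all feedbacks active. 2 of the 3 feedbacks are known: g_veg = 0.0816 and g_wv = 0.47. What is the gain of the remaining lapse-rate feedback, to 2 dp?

Amplification A = ΔT/ΔT₀ = 5.24/2.95 = 1.776.
Total gain g = 1 − 1/A = 1 − 1/1.776 = 0.4369.
Known gains sum to 0.0816 + 0.47 = 0.5516.
g_lr = 0.4369 − 0.5516 = -0.11.

-0.11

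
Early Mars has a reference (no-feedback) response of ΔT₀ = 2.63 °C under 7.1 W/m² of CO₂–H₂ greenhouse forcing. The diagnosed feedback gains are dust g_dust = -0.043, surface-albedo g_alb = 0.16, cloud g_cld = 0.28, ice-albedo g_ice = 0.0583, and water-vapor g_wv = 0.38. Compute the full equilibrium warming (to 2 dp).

Total gain g = -0.043 + 0.16 + 0.28 + 0.0583 + 0.38 = 0.8353.
Amplification A = 1/(1 − 0.8353) = 6.072.
ΔT = 2.63 × 6.072 = 15.97 °C.

15.97 °C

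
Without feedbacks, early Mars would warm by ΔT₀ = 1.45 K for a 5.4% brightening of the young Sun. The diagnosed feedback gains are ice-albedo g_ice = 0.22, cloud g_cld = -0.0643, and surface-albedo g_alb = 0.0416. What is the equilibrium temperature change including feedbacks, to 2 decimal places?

Total gain g = 0.22 − 0.0643 + 0.0416 = 0.1973.
Amplification A = 1/(1 − 0.1973) = 1.246.
ΔT = 1.45 × 1.246 = 1.81 K.

1.81 K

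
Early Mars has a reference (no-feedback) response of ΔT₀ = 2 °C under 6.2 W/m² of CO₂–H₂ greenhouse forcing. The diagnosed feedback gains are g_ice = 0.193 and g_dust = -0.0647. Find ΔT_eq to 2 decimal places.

Total gain g = 0.193 − 0.0647 = 0.1283.
Amplification A = 1/(1 − 0.1283) = 1.147.
ΔT = 2 × 1.147 = 2.29 °C.

2.29 °C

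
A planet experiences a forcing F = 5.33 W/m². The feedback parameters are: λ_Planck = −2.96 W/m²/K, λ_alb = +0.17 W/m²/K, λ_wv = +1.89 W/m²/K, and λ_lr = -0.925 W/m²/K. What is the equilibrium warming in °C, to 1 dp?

Net feedback parameter λ = (−2.96) + (+0.17) + (+1.89) + (-0.925) = -1.825 W/m²/K.
ΔT = −F/λ = −5.33/(-1.825) = 2.9 °C.

2.9 °C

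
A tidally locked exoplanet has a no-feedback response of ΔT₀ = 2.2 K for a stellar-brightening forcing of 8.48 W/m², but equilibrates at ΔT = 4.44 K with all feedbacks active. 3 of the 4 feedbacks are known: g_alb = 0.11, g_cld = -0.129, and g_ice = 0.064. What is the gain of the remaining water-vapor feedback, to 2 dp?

0.46

Amplification A = ΔT/ΔT₀ = 4.44/2.2 = 2.018.
Total gain g = 1 − 1/A = 1 − 1/2.018 = 0.5045.
Known gains sum to 0.11 − 0.129 + 0.064 = 0.045.
g_wv = 0.5045 − 0.045 = 0.46.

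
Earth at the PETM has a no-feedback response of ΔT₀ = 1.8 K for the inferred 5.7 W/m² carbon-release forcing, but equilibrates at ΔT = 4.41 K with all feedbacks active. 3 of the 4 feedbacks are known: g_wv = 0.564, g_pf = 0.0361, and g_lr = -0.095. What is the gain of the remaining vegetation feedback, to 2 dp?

0.09

Amplification A = ΔT/ΔT₀ = 4.41/1.8 = 2.45.
Total gain g = 1 − 1/A = 1 − 1/2.45 = 0.5918.
Known gains sum to 0.564 + 0.0361 − 0.095 = 0.5051.
g_veg = 0.5918 − 0.5051 = 0.09.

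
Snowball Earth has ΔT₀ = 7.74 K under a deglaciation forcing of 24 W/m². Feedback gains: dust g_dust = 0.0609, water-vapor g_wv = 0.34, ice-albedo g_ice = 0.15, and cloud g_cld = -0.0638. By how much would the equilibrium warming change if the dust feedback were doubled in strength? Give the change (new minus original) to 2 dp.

2.03 K

Original: g = 0.4871, ΔT = 7.74/(1−0.4871) = 15.0907 K.
With doubled dust: g' = 0.548, ΔT' = 7.74/(1−0.548) = 17.1239 K.
Change = 17.1239 − 15.0907 = 2.03 K.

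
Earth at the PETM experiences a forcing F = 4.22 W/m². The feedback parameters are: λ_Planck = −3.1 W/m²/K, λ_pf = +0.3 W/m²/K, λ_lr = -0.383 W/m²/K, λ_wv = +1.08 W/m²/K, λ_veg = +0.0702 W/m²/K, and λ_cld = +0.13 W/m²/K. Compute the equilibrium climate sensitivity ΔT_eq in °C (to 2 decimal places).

2.22 °C

Net feedback parameter λ = (−3.1) + (+0.3) + (-0.383) + (+1.08) + (+0.0702) + (+0.13) = -1.9028 W/m²/K.
ΔT = −F/λ = −4.22/(-1.9028) = 2.22 °C.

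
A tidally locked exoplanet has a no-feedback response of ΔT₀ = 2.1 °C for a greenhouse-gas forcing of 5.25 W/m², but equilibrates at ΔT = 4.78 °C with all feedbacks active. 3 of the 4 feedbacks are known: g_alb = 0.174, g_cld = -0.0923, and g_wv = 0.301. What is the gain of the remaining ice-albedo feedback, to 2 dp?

Amplification A = ΔT/ΔT₀ = 4.78/2.1 = 2.276.
Total gain g = 1 − 1/A = 1 − 1/2.276 = 0.5606.
Known gains sum to 0.174 − 0.0923 + 0.301 = 0.3827.
g_ice = 0.5606 − 0.3827 = 0.18.

0.18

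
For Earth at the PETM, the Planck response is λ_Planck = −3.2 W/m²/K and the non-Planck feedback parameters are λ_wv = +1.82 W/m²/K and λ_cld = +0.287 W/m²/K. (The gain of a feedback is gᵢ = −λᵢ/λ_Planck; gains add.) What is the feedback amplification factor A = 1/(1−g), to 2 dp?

2.93

Convert to gains: g_wv = 1.82/3.2 = 0.5687; g_cld = 0.287/3.2 = 0.08969.
Total gain g = 0.65839.
A = 1/(1 − 0.65839) = 2.93.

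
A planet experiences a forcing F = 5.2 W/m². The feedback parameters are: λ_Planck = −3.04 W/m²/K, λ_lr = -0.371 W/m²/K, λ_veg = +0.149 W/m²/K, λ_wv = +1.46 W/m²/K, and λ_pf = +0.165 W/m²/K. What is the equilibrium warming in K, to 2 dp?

Net feedback parameter λ = (−3.04) + (-0.371) + (+0.149) + (+1.46) + (+0.165) = -1.637 W/m²/K.
ΔT = −F/λ = −5.2/(-1.637) = 3.18 K.

3.18 K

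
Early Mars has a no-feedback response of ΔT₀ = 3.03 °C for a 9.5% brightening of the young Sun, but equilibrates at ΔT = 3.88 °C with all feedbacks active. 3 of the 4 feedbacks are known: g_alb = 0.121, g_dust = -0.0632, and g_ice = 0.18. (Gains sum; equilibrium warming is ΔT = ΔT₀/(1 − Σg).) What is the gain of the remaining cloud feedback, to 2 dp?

-0.02

Amplification A = ΔT/ΔT₀ = 3.88/3.03 = 1.281.
Total gain g = 1 − 1/A = 1 − 1/1.281 = 0.2194.
Known gains sum to 0.121 − 0.0632 + 0.18 = 0.2378.
g_cld = 0.2194 − 0.2378 = -0.02.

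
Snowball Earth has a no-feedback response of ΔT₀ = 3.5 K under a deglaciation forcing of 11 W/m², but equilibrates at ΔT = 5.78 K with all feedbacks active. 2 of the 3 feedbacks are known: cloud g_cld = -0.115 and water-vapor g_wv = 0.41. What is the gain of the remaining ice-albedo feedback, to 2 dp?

Amplification A = ΔT/ΔT₀ = 5.78/3.5 = 1.651.
Total gain g = 1 − 1/A = 1 − 1/1.651 = 0.3943.
Known gains sum to -0.115 + 0.41 = 0.295.
g_ice = 0.3943 − 0.295 = 0.10.

0.10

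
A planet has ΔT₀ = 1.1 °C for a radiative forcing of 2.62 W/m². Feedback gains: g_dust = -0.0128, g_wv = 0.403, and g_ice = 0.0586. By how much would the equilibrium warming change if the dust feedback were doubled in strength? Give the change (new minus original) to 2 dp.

Original: g = 0.4488, ΔT = 1.1/(1−0.4488) = 1.9956 °C.
With doubled dust: g' = 0.436, ΔT' = 1.1/(1−0.436) = 1.9504 °C.
Change = 1.9504 − 1.9956 = -0.05 °C.

-0.05 °C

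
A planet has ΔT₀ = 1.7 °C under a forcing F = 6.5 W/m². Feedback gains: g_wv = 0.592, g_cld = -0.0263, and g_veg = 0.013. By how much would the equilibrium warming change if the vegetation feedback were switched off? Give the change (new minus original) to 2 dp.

Original: g = 0.5787, ΔT = 1.7/(1−0.5787) = 4.0351 °C.
Without vegetation: g' = 0.5657, ΔT' = 1.7/(1−0.5657) = 3.9143 °C.
Change = 3.9143 − 4.0351 = -0.12 °C.

-0.12 °C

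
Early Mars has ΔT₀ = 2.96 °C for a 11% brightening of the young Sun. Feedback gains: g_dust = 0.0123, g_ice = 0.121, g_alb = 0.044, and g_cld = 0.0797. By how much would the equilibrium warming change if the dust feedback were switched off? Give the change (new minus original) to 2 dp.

-0.06 °C

Original: g = 0.257, ΔT = 2.96/(1−0.257) = 3.9838 °C.
Without dust: g' = 0.2447, ΔT' = 2.96/(1−0.2447) = 3.9190 °C.
Change = 3.9190 − 3.9838 = -0.06 °C.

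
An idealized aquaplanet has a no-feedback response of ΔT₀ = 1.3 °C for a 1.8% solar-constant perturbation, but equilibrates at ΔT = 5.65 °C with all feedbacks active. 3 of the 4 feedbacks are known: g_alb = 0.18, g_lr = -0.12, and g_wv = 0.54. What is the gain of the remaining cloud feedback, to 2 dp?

Amplification A = ΔT/ΔT₀ = 5.65/1.3 = 4.346.
Total gain g = 1 − 1/A = 1 − 1/4.346 = 0.7699.
Known gains sum to 0.18 − 0.12 + 0.54 = 0.6.
g_cld = 0.7699 − 0.6 = 0.17.

0.17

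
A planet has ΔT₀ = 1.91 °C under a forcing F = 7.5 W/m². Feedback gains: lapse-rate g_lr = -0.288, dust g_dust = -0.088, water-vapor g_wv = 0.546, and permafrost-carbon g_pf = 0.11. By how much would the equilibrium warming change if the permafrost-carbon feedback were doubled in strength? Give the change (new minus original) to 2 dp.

Original: g = 0.28, ΔT = 1.91/(1−0.28) = 2.6528 °C.
With doubled permafrost-carbon: g' = 0.39, ΔT' = 1.91/(1−0.39) = 3.1311 °C.
Change = 3.1311 − 2.6528 = 0.48 °C.

0.48 °C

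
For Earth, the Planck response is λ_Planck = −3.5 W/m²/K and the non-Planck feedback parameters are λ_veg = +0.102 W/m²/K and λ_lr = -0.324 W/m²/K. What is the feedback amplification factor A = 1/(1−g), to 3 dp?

0.940

Convert to gains: g_veg = 0.102/3.5 = 0.02914; g_lr = -0.324/3.5 = -0.09257.
Total gain g = -0.06343.
A = 1/(1 + 0.06343) = 0.940.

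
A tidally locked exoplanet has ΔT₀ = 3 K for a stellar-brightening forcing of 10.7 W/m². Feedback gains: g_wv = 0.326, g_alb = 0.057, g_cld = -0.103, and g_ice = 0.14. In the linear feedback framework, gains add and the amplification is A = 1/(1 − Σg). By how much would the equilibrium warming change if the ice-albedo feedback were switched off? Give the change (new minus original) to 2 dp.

-1.01 K

Original: g = 0.42, ΔT = 3/(1−0.42) = 5.1724 K.
Without ice-albedo: g' = 0.28, ΔT' = 3/(1−0.28) = 4.1667 K.
Change = 4.1667 − 5.1724 = -1.01 K.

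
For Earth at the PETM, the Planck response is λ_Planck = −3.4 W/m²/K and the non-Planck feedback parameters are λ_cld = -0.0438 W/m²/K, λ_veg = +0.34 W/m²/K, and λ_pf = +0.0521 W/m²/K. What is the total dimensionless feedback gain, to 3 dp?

0.102

Convert to gains: g_cld = -0.0438/3.4 = -0.01288; g_veg = 0.34/3.4 = 0.1; g_pf = 0.0521/3.4 = 0.01532.
Total gain g = 0.10244.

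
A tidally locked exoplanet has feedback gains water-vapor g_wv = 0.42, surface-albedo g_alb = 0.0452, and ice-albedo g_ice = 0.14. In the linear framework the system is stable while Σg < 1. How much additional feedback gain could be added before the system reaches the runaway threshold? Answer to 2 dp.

0.39

Current total gain = 0.42 + 0.0452 + 0.14 = 0.6052.
Margin to runaway = 1 − 0.6052 = 0.39.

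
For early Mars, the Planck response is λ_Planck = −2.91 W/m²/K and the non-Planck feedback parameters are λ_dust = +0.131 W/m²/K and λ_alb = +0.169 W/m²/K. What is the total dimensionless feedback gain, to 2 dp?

Convert to gains: g_dust = 0.131/2.91 = 0.04502; g_alb = 0.169/2.91 = 0.05808.
Total gain g = 0.1031.

0.10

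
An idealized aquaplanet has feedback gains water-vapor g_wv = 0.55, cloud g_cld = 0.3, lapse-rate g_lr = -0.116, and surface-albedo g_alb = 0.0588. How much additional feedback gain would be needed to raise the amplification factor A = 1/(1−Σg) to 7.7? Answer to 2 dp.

Current total gain = 0.7928.
Target gain for A = 7.7: g* = 1 − 1/7.7 = 0.8701.
Additional gain needed = 0.8701 − 0.7928 = 0.08.

0.08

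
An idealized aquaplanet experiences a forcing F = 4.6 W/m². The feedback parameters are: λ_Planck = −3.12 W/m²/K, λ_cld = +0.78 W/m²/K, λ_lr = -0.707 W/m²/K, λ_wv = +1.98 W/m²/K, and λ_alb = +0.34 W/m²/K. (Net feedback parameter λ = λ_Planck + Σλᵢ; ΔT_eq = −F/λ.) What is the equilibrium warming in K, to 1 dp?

6.3 K

Net feedback parameter λ = (−3.12) + (+0.78) + (-0.707) + (+1.98) + (+0.34) = -0.727 W/m²/K.
ΔT = −F/λ = −4.6/(-0.727) = 6.3 K.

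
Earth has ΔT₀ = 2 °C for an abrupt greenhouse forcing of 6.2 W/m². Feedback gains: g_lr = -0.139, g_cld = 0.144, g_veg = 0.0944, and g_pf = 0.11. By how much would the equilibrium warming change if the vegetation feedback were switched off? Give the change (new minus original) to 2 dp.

Original: g = 0.2094, ΔT = 2/(1−0.2094) = 2.5297 °C.
Without vegetation: g' = 0.115, ΔT' = 2/(1−0.115) = 2.2599 °C.
Change = 2.2599 − 2.5297 = -0.27 °C.

-0.27 °C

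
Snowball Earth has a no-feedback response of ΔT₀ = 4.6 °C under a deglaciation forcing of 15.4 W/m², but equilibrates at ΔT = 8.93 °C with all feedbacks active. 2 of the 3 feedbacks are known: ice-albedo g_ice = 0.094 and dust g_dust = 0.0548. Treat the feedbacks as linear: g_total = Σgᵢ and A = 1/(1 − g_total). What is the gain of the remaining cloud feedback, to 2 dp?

Amplification A = ΔT/ΔT₀ = 8.93/4.6 = 1.941.
Total gain g = 1 − 1/A = 1 − 1/1.941 = 0.4848.
Known gains sum to 0.094 + 0.0548 = 0.1488.
g_cld = 0.4848 − 0.1488 = 0.34.

0.34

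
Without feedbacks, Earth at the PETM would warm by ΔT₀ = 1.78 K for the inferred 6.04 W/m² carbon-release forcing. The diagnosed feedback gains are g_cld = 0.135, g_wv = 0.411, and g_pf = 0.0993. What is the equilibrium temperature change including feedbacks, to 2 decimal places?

5.02 K

Total gain g = 0.135 + 0.411 + 0.0993 = 0.6453.
Amplification A = 1/(1 − 0.6453) = 2.819.
ΔT = 1.78 × 2.819 = 5.02 K.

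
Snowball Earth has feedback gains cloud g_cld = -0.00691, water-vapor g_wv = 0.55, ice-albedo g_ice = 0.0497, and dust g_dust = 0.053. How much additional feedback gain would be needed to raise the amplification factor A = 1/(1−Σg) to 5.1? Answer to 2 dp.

0.16

Current total gain = 0.64579.
Target gain for A = 5.1: g* = 1 − 1/5.1 = 0.8039.
Additional gain needed = 0.8039 − 0.64579 = 0.16.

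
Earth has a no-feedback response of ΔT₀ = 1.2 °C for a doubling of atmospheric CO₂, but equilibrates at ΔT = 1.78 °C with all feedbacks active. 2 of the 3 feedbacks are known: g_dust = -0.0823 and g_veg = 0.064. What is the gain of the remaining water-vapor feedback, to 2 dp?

0.34

Amplification A = ΔT/ΔT₀ = 1.78/1.2 = 1.483.
Total gain g = 1 − 1/A = 1 − 1/1.483 = 0.3257.
Known gains sum to -0.0823 + 0.064 = -0.0183.
g_wv = 0.3257 + 0.0183 = 0.34.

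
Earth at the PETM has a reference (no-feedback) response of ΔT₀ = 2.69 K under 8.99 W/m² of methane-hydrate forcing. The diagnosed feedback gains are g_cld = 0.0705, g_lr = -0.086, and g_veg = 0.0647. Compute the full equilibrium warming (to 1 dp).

Total gain g = 0.0705 − 0.086 + 0.0647 = 0.0492.
Amplification A = 1/(1 − 0.0492) = 1.052.
ΔT = 2.69 × 1.052 = 2.8 K.

2.8 K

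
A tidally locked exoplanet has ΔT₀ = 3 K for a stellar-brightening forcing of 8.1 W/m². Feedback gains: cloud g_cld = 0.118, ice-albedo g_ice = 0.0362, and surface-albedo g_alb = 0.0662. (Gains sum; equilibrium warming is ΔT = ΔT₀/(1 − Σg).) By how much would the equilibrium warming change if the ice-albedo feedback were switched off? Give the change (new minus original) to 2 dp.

Original: g = 0.2204, ΔT = 3/(1−0.2204) = 3.8481 K.
Without ice-albedo: g' = 0.1842, ΔT' = 3/(1−0.1842) = 3.6774 K.
Change = 3.6774 − 3.8481 = -0.17 K.

-0.17 K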